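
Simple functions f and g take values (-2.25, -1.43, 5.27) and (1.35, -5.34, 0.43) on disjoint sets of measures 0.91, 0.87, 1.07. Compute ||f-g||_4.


Step 1: Compute differences f_i - g_i:
  -2.25 - 1.35 = -3.6
  -1.43 - -5.34 = 3.91
  5.27 - 0.43 = 4.84
Step 2: Compute |diff|^4 * measure for each set:
  |-3.6|^4 * 0.91 = 167.9616 * 0.91 = 152.845056
  |3.91|^4 * 0.87 = 233.726002 * 0.87 = 203.341621
  |4.84|^4 * 1.07 = 548.758735 * 1.07 = 587.171847
Step 3: Sum = 943.358524
Step 4: ||f-g||_4 = (943.358524)^(1/4) = 5.542034


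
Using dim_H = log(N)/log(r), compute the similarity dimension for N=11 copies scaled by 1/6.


For a self-similar set with N copies scaled by 1/r:
dim_H = log(N)/log(r) = log(11)/log(6)
= 2.397895/1.791759
= 1.338291


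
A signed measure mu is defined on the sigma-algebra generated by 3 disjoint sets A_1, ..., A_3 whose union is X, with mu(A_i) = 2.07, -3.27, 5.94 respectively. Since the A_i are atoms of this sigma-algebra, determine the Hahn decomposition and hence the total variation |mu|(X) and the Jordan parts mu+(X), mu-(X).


Step 1: Every measurable set is a union of atoms (the cells / points), so a Hahn decomposition is
  obtained by grouping atoms by sign: P = union of atoms with mu > 0, N = union of the remaining atoms.
  Atoms in P (indices): 1, 3;  atoms in N (indices): 2
  Positive values: 2.07, 5.94
  Negative values: -3.27
Step 2: mu+(X) = mu(P) = sum of positive atom values = 8.01
Step 3: mu-(X) = -mu(N) = sum of |negative atom values| = 3.27
Step 4: |mu|(X) = mu+(X) + mu-(X) = 8.01 + 3.27 = 11.28


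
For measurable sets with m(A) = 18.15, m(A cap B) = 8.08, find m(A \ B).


m(A \ B) = m(A) - m(A n B)
= 18.15 - 8.08
= 10.07


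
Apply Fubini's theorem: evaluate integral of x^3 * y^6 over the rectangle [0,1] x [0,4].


By Fubini's theorem, the double integral factors as a product of single integrals:
Step 1: integral_0^1 x^3 dx = [x^4/4] from 0 to 1
     = 1^4/4 = 0.25
Step 2: integral_0^4 y^6 dy = [y^7/7] from 0 to 4
     = 4^7/7 = 2340.571429
Step 3: Double integral = 0.25 * 2340.571429 = 585.142857


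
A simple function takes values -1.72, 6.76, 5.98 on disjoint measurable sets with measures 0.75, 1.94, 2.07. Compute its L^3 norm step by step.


Step 1: Compute |f_i|^3 for each value:
  |-1.72|^3 = 5.088448
  |6.76|^3 = 308.915776
  |5.98|^3 = 213.847192
Step 2: Multiply by measures and sum:
  5.088448 * 0.75 = 3.816336
  308.915776 * 1.94 = 599.296605
  213.847192 * 2.07 = 442.663687
Sum = 3.816336 + 599.296605 + 442.663687 = 1045.776629
Step 3: Take the p-th root:
||f||_3 = (1045.776629)^(1/3) = 10.150318


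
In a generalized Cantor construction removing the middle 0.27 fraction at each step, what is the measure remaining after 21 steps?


Step 1: At each step, fraction remaining = 1 - 0.27 = 0.73
Step 2: After 21 steps, measure = (0.73)^21
Result = 0.001348


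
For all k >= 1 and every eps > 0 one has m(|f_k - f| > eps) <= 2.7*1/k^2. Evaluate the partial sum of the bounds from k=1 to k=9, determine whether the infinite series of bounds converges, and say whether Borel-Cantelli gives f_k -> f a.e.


Step 1: List the terms 2.7*1/k^2 for k = 1 to 9:
  k=1: 2.7
  k=2: 0.675
  k=3: 0.3
  k=4: 0.16875
  k=5: 0.108
  k=6: 0.075
  k=7: 0.055102
  k=8: 0.042188
  k=9: 0.033333
Step 2: Partial sum = 2.7 + 0.675 + 0.3 + 0.16875 + 0.108 + 0.075 + 0.055102 + 0.042188 + 0.033333
     = 4.157373
Step 3: The full series sum_(k>=1) 2.7*1/k^2 converges (p-series with p = 2 > 1; a constant multiple of a convergent series converges).
Step 4: Fix eps > 0. Since sum_k m(|f_k - f| > eps) < infinity, the Borel-Cantelli lemma gives
        m(limsup_k {|f_k - f| > eps}) = 0, i.e. for a.e. x, |f_k(x) - f(x)| <= eps for all large k.
        Applying this with eps = 1/j for j = 1, 2, ... and intersecting the countably many full-measure sets,
        for a.e. x we get limsup_k |f_k(x) - f(x)| <= 1/j for every j, hence f_k -> f almost everywhere.
Conclusion: series converges; Borel-Cantelli yields f_k -> f a.e.


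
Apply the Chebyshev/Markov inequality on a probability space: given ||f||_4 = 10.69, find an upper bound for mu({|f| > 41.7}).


Chebyshev/Markov inequality: mu(|f| > eps) <= (||f||_p / eps)^p
Step 1: ||f||_4 / eps = 10.69 / 41.7 = 0.256355
Step 2: Raise to power p = 4:
  (0.256355)^4 = 0.004319
Step 3: Therefore mu(|f| > 41.7) <= 0.004319


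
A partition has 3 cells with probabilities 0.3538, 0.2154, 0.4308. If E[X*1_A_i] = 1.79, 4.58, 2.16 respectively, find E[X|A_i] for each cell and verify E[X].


For each cell A_i: E[X|A_i] = E[X*1_A_i] / P(A_i)
Step 1: E[X|A_1] = 1.79 / 0.3538 = 5.059356
Step 2: E[X|A_2] = 4.58 / 0.2154 = 21.262767
Step 3: E[X|A_3] = 2.16 / 0.4308 = 5.013928
Verification: E[X] = sum E[X*1_A_i] = 1.79 + 4.58 + 2.16 = 8.53


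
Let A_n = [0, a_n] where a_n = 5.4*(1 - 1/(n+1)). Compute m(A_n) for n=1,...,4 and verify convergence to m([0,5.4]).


By continuity of measure from below: if A_n increases to A, then m(A_n) -> m(A).
Here A = [0, 5.4], so m(A) = 5.4
Step 1: a_1 = 5.4*(1 - 1/2) = 2.7, m(A_1) = 2.7
Step 2: a_2 = 5.4*(1 - 1/3) = 3.6, m(A_2) = 3.6
Step 3: a_3 = 5.4*(1 - 1/4) = 4.05, m(A_3) = 4.05
Step 4: a_4 = 5.4*(1 - 1/5) = 4.32, m(A_4) = 4.32
Limit: m(A_n) -> m([0,5.4]) = 5.4


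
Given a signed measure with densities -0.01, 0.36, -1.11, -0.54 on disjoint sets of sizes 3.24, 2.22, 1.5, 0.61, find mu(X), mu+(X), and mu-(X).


Step 1: Compute signed measure on each set:
  Set 1: -0.01 * 3.24 = -0.0324
  Set 2: 0.36 * 2.22 = 0.7992
  Set 3: -1.11 * 1.5 = -1.665
  Set 4: -0.54 * 0.61 = -0.3294
Step 2: Total signed measure = (-0.0324) + (0.7992) + (-1.665) + (-0.3294)
     = -1.2276
Step 3: Positive part mu+(X) = sum of positive contributions = 0.7992
Step 4: Negative part mu-(X) = |sum of negative contributions| = 2.0268


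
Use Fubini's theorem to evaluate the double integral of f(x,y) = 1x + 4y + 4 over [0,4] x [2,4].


By Fubini, integrate in x first, then y.
Step 1: Fix y, integrate over x in [0,4]:
  integral(1x + 4y + 4, x=0..4)
  = 1*(4^2 - 0^2)/2 + (4y + 4)*(4 - 0)
  = 8 + (4y + 4)*4
  = 8 + 16y + 16
  = 24 + 16y
Step 2: Integrate over y in [2,4]:
  integral(24 + 16y, y=2..4)
  = 24*2 + 16*(4^2 - 2^2)/2
  = 48 + 96
  = 144


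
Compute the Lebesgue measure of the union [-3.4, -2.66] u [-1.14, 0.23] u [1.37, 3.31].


For pairwise disjoint intervals, m(union) = sum of lengths.
= (-2.66 - -3.4) + (0.23 - -1.14) + (3.31 - 1.37)
= 0.74 + 1.37 + 1.94
= 4.05


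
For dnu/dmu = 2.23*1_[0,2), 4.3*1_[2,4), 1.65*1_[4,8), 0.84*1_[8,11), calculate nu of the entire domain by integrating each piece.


Integrate each piece of the Radon-Nikodym derivative:
Step 1: integral_0^2 2.23 dx = 2.23*(2-0) = 2.23*2 = 4.46
Step 2: integral_2^4 4.3 dx = 4.3*(4-2) = 4.3*2 = 8.6
Step 3: integral_4^8 1.65 dx = 1.65*(8-4) = 1.65*4 = 6.6
Step 4: integral_8^11 0.84 dx = 0.84*(11-8) = 0.84*3 = 2.52
Total: 4.46 + 8.6 + 6.6 + 2.52 = 22.18


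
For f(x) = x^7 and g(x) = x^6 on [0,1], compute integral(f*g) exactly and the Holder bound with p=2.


Step 1: Exact integral of f*g = integral(x^13, 0, 1) = 1/14
     = 0.071429
Step 2: Holder bound with p=2, q=2:
  ||f||_p = (integral x^14 dx)^(1/2) = (1/15)^(1/2) = 0.258199
  ||g||_q = (integral x^12 dx)^(1/2) = (1/13)^(1/2) = 0.27735
Step 3: Holder bound = ||f||_p * ||g||_q = 0.258199 * 0.27735 = 0.071611
Verification: 0.071429 <= 0.071611 (Holder holds)


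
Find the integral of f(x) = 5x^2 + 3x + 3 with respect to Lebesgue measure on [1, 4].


The Lebesgue integral of a Riemann-integrable function agrees with the Riemann integral.
Antiderivative F(x) = (5/3)x^3 + (3/2)x^2 + 3x
F(4) = (5/3)*4^3 + (3/2)*4^2 + 3*4
     = (5/3)*64 + (3/2)*16 + 3*4
     = 106.666667 + 24 + 12
     = 142.666667
F(1) = 6.166667
Integral = F(4) - F(1) = 142.666667 - 6.166667 = 136.5


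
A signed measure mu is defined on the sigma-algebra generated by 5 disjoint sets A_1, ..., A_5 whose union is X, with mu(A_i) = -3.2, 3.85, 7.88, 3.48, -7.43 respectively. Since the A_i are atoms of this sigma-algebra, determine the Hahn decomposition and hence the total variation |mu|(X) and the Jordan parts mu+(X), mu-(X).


Step 1: Every measurable set is a union of atoms (the cells / points), so a Hahn decomposition is
  obtained by grouping atoms by sign: P = union of atoms with mu > 0, N = union of the remaining atoms.
  Atoms in P (indices): 2, 3, 4;  atoms in N (indices): 1, 5
  Positive values: 3.85, 7.88, 3.48
  Negative values: -3.2, -7.43
Step 2: mu+(X) = mu(P) = sum of positive atom values = 15.21
Step 3: mu-(X) = -mu(N) = sum of |negative atom values| = 10.63
Step 4: |mu|(X) = mu+(X) + mu-(X) = 15.21 + 10.63 = 25.84


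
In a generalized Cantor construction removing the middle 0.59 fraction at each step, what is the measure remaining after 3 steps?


Step 1: At each step, fraction remaining = 1 - 0.59 = 0.41
Step 2: After 3 steps, measure = (0.41)^3
Step 3: Computing the power step by step:
  After step 1: 0.41
  After step 2: 0.1681
  After step 3: 0.068921
Result = 0.068921


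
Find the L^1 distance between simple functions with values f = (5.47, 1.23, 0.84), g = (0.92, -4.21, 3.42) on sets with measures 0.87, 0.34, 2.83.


Step 1: Compute differences f_i - g_i:
  5.47 - 0.92 = 4.55
  1.23 - -4.21 = 5.44
  0.84 - 3.42 = -2.58
Step 2: Compute |diff|^1 * measure for each set:
  |4.55|^1 * 0.87 = 4.55 * 0.87 = 3.9585
  |5.44|^1 * 0.34 = 5.44 * 0.34 = 1.8496
  |-2.58|^1 * 2.83 = 2.58 * 2.83 = 7.3014
Step 3: Sum = 13.1095
Step 4: ||f-g||_1 = (13.1095)^(1/1) = 13.1095


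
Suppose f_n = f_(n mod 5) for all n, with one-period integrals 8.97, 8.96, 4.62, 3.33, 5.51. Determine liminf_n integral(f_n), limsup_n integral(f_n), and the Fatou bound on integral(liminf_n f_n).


The sequence (integral(f_n)) is periodic with period 5, repeating the values 8.97, 8.96, 4.62, 3.33, 5.51 indefinitely.
Step 1: For a periodic sequence, every tail (a_m, a_(m+1), ...) contains all 5 period values infinitely often.
Step 2: Hence inf of every tail = min of the period values = min(8.97, 8.96, 4.62, 3.33, 5.51) = 3.33.
        liminf_n integral(f_n) = sup over m of (inf of tail from m) = 3.33.
Step 3: Similarly sup of every tail = max of the period values = 8.97.
        limsup_n integral(f_n) = 8.97.
Step 4: Fatou's lemma: integral(liminf_n f_n) <= liminf_n integral(f_n) = 3.33.
        So the integral of the pointwise liminf is at most 3.33.


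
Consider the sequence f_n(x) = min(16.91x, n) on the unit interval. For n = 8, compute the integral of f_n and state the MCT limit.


f(x) = 16.91x on [0,1]; f_n(x) = min(16.91x, n). At n = 8:
Step 1: f(x) reaches 8 at x = 8/16.91 = 0.473093
Step 2: integral(f_8) = integral(16.91x, 0, 0.473093) + integral(8, 0.473093, 1)
       = 16.91*0.473093^2/2 + 8*(1 - 0.473093)
       = 1.892371 + 4.215257
       = 6.107629
Step 3: As n -> infinity, f_n increases to f, so by MCT integral(f_n) -> integral(f) = 16.91/2 = 8.455.
Convergence: integral(f_8) = 6.107629 -> 8.455 as n -> infinity


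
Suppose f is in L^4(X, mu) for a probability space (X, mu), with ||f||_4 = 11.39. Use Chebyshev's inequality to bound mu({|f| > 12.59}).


Chebyshev/Markov inequality: mu(|f| > eps) <= (||f||_p / eps)^p
Step 1: ||f||_4 / eps = 11.39 / 12.59 = 0.904686
Step 2: Raise to power p = 4:
  (0.904686)^4 = 0.669872
Step 3: Therefore mu(|f| > 12.59) <= 0.669872


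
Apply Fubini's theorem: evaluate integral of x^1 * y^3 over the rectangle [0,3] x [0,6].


By Fubini's theorem, the double integral factors as a product of single integrals:
Step 1: integral_0^3 x^1 dx = [x^2/2] from 0 to 3
     = 3^2/2 = 4.5
Step 2: integral_0^6 y^3 dy = [y^4/4] from 0 to 6
     = 6^4/4 = 324
Step 3: Double integral = 4.5 * 324 = 1458


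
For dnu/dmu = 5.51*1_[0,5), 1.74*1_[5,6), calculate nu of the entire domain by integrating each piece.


Integrate each piece of the Radon-Nikodym derivative:
Step 1: integral_0^5 5.51 dx = 5.51*(5-0) = 5.51*5 = 27.55
Step 2: integral_5^6 1.74 dx = 1.74*(6-5) = 1.74*1 = 1.74
Total: 27.55 + 1.74 = 29.29


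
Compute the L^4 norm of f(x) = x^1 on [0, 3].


Step 1: ||f||_4 = (integral_0^3 |x^1|^4 dx)^(1/4)
     = (integral_0^3 x^4 dx)^(1/4)
Step 2: integral_0^3 x^4 dx = [x^5/(5)] from 0 to 3 = 3^5/5
     = 243/5 = 48.6
Step 3: ||f||_4 = (48.6)^(1/4) = 2.640335


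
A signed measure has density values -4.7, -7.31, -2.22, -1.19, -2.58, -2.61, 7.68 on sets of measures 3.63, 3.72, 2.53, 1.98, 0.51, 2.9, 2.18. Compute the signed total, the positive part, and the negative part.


Step 1: Compute signed measure on each set:
  Set 1: -4.7 * 3.63 = -17.061
  Set 2: -7.31 * 3.72 = -27.1932
  Set 3: -2.22 * 2.53 = -5.6166
  Set 4: -1.19 * 1.98 = -2.3562
  Set 5: -2.58 * 0.51 = -1.3158
  Set 6: -2.61 * 2.9 = -7.569
  Set 7: 7.68 * 2.18 = 16.7424
Step 2: Total signed measure = (-17.061) + (-27.1932) + (-5.6166) + (-2.3562) + (-1.3158) + (-7.569) + (16.7424)
     = -44.3694
Step 3: Positive part mu+(X) = sum of positive contributions = 16.7424
Step 4: Negative part mu-(X) = |sum of negative contributions| = 61.1118


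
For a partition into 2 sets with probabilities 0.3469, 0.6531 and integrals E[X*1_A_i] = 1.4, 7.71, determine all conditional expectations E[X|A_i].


For each cell A_i: E[X|A_i] = E[X*1_A_i] / P(A_i)
Step 1: E[X|A_1] = 1.4 / 0.3469 = 4.035745
Step 2: E[X|A_2] = 7.71 / 0.6531 = 11.805237
Verification: E[X] = sum E[X*1_A_i] = 1.4 + 7.71 = 9.11


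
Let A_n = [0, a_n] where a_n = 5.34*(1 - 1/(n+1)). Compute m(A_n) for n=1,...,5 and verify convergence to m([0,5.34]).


By continuity of measure from below: if A_n increases to A, then m(A_n) -> m(A).
Here A = [0, 5.34], so m(A) = 5.34
Step 1: a_1 = 5.34*(1 - 1/2) = 2.67, m(A_1) = 2.67
Step 2: a_2 = 5.34*(1 - 1/3) = 3.56, m(A_2) = 3.56
Step 3: a_3 = 5.34*(1 - 1/4) = 4.005, m(A_3) = 4.005
Step 4: a_4 = 5.34*(1 - 1/5) = 4.272, m(A_4) = 4.272
Step 5: a_5 = 5.34*(1 - 1/6) = 4.45, m(A_5) = 4.45
Limit: m(A_n) -> m([0,5.34]) = 5.34


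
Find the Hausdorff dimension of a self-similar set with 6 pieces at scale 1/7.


For a self-similar set with N copies scaled by 1/r:
dim_H = log(N)/log(r) = log(6)/log(7)
= 1.791759/1.94591
= 0.920782


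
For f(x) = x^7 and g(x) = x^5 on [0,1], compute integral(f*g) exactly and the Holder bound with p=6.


Step 1: Exact integral of f*g = integral(x^12, 0, 1) = 1/13
     = 0.076923
Step 2: Holder bound with p=6, q=1.2:
  ||f||_p = (integral x^42 dx)^(1/6) = (1/43)^(1/6) = 0.534263
  ||g||_q = (integral x^6 dx)^(1/1.2) = (1/7)^(1/1.2) = 0.197584
Step 3: Holder bound = ||f||_p * ||g||_q = 0.534263 * 0.197584 = 0.105562
Verification: 0.076923 <= 0.105562 (Holder holds)


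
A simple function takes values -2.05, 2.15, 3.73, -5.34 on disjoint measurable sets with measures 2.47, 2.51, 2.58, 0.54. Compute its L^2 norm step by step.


Step 1: Compute |f_i|^2 for each value:
  |-2.05|^2 = 4.2025
  |2.15|^2 = 4.6225
  |3.73|^2 = 13.9129
  |-5.34|^2 = 28.5156
Step 2: Multiply by measures and sum:
  4.2025 * 2.47 = 10.380175
  4.6225 * 2.51 = 11.602475
  13.9129 * 2.58 = 35.895282
  28.5156 * 0.54 = 15.398424
Sum = 10.380175 + 11.602475 + 35.895282 + 15.398424 = 73.276356
Step 3: Take the p-th root:
||f||_2 = (73.276356)^(1/2) = 8.560161


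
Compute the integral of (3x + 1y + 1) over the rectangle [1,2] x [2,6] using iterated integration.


By Fubini, integrate in x first, then y.
Step 1: Fix y, integrate over x in [1,2]:
  integral(3x + 1y + 1, x=1..2)
  = 3*(2^2 - 1^2)/2 + (1y + 1)*(2 - 1)
  = 4.5 + (1y + 1)*1
  = 4.5 + 1y + 1
  = 5.5 + 1y
Step 2: Integrate over y in [2,6]:
  integral(5.5 + 1y, y=2..6)
  = 5.5*4 + 1*(6^2 - 2^2)/2
  = 22 + 16
  = 38


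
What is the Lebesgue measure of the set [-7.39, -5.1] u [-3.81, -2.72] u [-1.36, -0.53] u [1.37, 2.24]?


For pairwise disjoint intervals, m(union) = sum of lengths.
= (-5.1 - -7.39) + (-2.72 - -3.81) + (-0.53 - -1.36) + (2.24 - 1.37)
= 2.29 + 1.09 + 0.83 + 0.87
= 5.08


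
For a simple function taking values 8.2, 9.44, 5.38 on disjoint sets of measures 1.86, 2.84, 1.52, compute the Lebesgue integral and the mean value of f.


Step 1: Integral = sum(value_i * measure_i)
= 8.2*1.86 + 9.44*2.84 + 5.38*1.52
= 15.252 + 26.8096 + 8.1776
= 50.2392
Step 2: Total measure of domain = 1.86 + 2.84 + 1.52 = 6.22
Step 3: Average value = 50.2392 / 6.22 = 8.077042


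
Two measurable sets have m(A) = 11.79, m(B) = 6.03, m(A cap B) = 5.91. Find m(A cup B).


By inclusion-exclusion: m(A u B) = m(A) + m(B) - m(A n B)
= 11.79 + 6.03 - 5.91
= 11.91


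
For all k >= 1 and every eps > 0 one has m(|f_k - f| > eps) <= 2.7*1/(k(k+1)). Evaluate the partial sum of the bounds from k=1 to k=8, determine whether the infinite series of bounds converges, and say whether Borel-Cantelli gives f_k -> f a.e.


Step 1: List the terms 2.7*1/(k(k+1)) for k = 1 to 8:
  k=1: 1.35
  k=2: 0.45
  k=3: 0.225
  k=4: 0.135
  k=5: 0.09
  k=6: 0.064286
  k=7: 0.048214
  k=8: 0.0375
Step 2: Partial sum = 1.35 + 0.45 + 0.225 + 0.135 + 0.09 + 0.064286 + 0.048214 + 0.0375
     = 2.4
Step 3: The full series sum_(k>=1) 2.7*1/(k(k+1)) converges (telescoping series sum 1/(k(k+1)) = 1; a constant multiple of a convergent series converges).
Step 4: Fix eps > 0. Since sum_k m(|f_k - f| > eps) < infinity, the Borel-Cantelli lemma gives
        m(limsup_k {|f_k - f| > eps}) = 0, i.e. for a.e. x, |f_k(x) - f(x)| <= eps for all large k.
        Applying this with eps = 1/j for j = 1, 2, ... and intersecting the countably many full-measure sets,
        for a.e. x we get limsup_k |f_k(x) - f(x)| <= 1/j for every j, hence f_k -> f almost everywhere.
Conclusion: series converges; Borel-Cantelli yields f_k -> f a.e.


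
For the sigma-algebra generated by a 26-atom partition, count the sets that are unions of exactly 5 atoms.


Each element of F is a union of some subset of the 26 atoms.
Elements that are unions of exactly 5 atoms correspond to 5-element subsets of the 26 atoms.
Count = C(26, 5) = 26! / (5! * 21!) = 65780.


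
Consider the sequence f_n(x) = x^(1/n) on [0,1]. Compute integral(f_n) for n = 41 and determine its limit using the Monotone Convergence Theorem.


At n = 41: f_41(x) = x^(1/41).
Step 1: integral(x^(1/41), 0, 1) = [x^(1/41+1) / (1/41+1)] from 0 to 1
     = 1 / (1/41 + 1) = 1 / ((41+1)/41) = 41/(41+1)
     = 41/42 = 0.97619
Step 2: As n -> infinity, f_n(x) = x^(1/n) -> 1 for x in (0,1], and f_n is increasing in n.
By MCT, lim_n integral(f_n) = integral(lim_n f_n) = integral(1, 0, 1) = 1.
Step 3: Verify convergence: 41/42 = 0.97619 -> 1


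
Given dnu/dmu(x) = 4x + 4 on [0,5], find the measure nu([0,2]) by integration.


nu(A) = integral_A (dnu/dmu) dmu = integral_0^2 (4x + 4) dx
Step 1: Antiderivative F(x) = (4/2)x^2 + 4x
Step 2: F(2) = (4/2)*2^2 + 4*2 = 8 + 8 = 16
Step 3: F(0) = (4/2)*0^2 + 4*0 = 0.0 + 0 = 0.0
Step 4: nu([0,2]) = F(2) - F(0) = 16 - 0.0 = 16


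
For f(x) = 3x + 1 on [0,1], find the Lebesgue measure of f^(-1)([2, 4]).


f^(-1)([2, 4]) = {x : 2 <= 3x + 1 <= 4}
Solving: (2 - 1)/3 <= x <= (4 - 1)/3
= [0.333333, 1]
Intersecting with [0,1]: [0.333333, 1]
Measure = 1 - 0.333333 = 0.666667


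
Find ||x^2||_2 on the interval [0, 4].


Step 1: ||f||_2 = (integral_0^4 |x^2|^2 dx)^(1/2)
     = (integral_0^4 x^4 dx)^(1/2)
Step 2: integral_0^4 x^4 dx = [x^5/(5)] from 0 to 4 = 4^5/5
     = 1024/5 = 204.8
Step 3: ||f||_2 = (204.8)^(1/2) = 14.310835


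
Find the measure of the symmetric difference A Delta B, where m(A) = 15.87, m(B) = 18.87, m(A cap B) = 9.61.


m(A Delta B) = m(A) + m(B) - 2*m(A n B)
= 15.87 + 18.87 - 2*9.61
= 15.87 + 18.87 - 19.22
= 15.52


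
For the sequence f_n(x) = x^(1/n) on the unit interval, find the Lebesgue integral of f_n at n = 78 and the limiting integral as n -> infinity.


At n = 78: f_78(x) = x^(1/78).
Step 1: integral(x^(1/78), 0, 1) = [x^(1/78+1) / (1/78+1)] from 0 to 1
     = 1 / (1/78 + 1) = 1 / ((78+1)/78) = 78/(78+1)
     = 78/79 = 0.987342
Step 2: As n -> infinity, f_n(x) = x^(1/n) -> 1 for x in (0,1], and f_n is increasing in n.
By MCT, lim_n integral(f_n) = integral(lim_n f_n) = integral(1, 0, 1) = 1.
Step 3: Verify convergence: 78/79 = 0.987342 -> 1


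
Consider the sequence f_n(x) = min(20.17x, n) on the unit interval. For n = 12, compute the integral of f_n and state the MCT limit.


f(x) = 20.17x on [0,1]; f_n(x) = min(20.17x, n). At n = 12:
Step 1: f(x) reaches 12 at x = 12/20.17 = 0.594943
Step 2: integral(f_12) = integral(20.17x, 0, 0.594943) + integral(12, 0.594943, 1)
       = 20.17*0.594943^2/2 + 12*(1 - 0.594943)
       = 3.569658 + 4.860684
       = 8.430342
Step 3: As n -> infinity, f_n increases to f, so by MCT integral(f_n) -> integral(f) = 20.17/2 = 10.085.
Convergence: integral(f_12) = 8.430342 -> 10.085 as n -> infinity


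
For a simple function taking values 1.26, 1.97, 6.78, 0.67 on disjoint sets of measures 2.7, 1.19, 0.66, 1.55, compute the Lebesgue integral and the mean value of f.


Step 1: Integral = sum(value_i * measure_i)
= 1.26*2.7 + 1.97*1.19 + 6.78*0.66 + 0.67*1.55
= 3.402 + 2.3443 + 4.4748 + 1.0385
= 11.2596
Step 2: Total measure of domain = 2.7 + 1.19 + 0.66 + 1.55 = 6.1
Step 3: Average value = 11.2596 / 6.1 = 1.845836


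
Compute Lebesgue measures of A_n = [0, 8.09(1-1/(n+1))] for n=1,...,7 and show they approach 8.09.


By continuity of measure from below: if A_n increases to A, then m(A_n) -> m(A).
Here A = [0, 8.09], so m(A) = 8.09
Step 1: a_1 = 8.09*(1 - 1/2) = 4.045, m(A_1) = 4.045
Step 2: a_2 = 8.09*(1 - 1/3) = 5.3933, m(A_2) = 5.3933
Step 3: a_3 = 8.09*(1 - 1/4) = 6.0675, m(A_3) = 6.0675
Step 4: a_4 = 8.09*(1 - 1/5) = 6.472, m(A_4) = 6.472
Step 5: a_5 = 8.09*(1 - 1/6) = 6.7417, m(A_5) = 6.7417
Step 6: a_6 = 8.09*(1 - 1/7) = 6.9343, m(A_6) = 6.9343
Step 7: a_7 = 8.09*(1 - 1/8) = 7.0787, m(A_7) = 7.0787
Limit: m(A_n) -> m([0,8.09]) = 8.09


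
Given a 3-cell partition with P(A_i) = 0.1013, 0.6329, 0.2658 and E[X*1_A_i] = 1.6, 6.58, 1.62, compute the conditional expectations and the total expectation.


For each cell A_i: E[X|A_i] = E[X*1_A_i] / P(A_i)
Step 1: E[X|A_1] = 1.6 / 0.1013 = 15.794669
Step 2: E[X|A_2] = 6.58 / 0.6329 = 10.396587
Step 3: E[X|A_3] = 1.62 / 0.2658 = 6.094808
Verification: E[X] = sum E[X*1_A_i] = 1.6 + 6.58 + 1.62 = 9.8


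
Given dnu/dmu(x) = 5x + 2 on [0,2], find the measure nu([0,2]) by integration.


nu(A) = integral_A (dnu/dmu) dmu = integral_0^2 (5x + 2) dx
Step 1: Antiderivative F(x) = (5/2)x^2 + 2x
Step 2: F(2) = (5/2)*2^2 + 2*2 = 10 + 4 = 14
Step 3: F(0) = (5/2)*0^2 + 2*0 = 0.0 + 0 = 0.0
Step 4: nu([0,2]) = F(2) - F(0) = 14 - 0.0 = 14


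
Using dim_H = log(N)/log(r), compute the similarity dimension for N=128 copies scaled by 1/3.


For a self-similar set with N copies scaled by 1/r:
dim_H = log(N)/log(r) = log(128)/log(3)
= 4.85203/1.098612
= 4.416508


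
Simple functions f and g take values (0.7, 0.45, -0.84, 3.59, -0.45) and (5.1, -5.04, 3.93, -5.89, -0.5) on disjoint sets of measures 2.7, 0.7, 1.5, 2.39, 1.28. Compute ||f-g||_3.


Step 1: Compute differences f_i - g_i:
  0.7 - 5.1 = -4.4
  0.45 - -5.04 = 5.49
  -0.84 - 3.93 = -4.77
  3.59 - -5.89 = 9.48
  -0.45 - -0.5 = 0.05
Step 2: Compute |diff|^3 * measure for each set:
  |-4.4|^3 * 2.7 = 85.184 * 2.7 = 229.9968
  |5.49|^3 * 0.7 = 165.469149 * 0.7 = 115.828404
  |-4.77|^3 * 1.5 = 108.531333 * 1.5 = 162.797
  |9.48|^3 * 2.39 = 851.971392 * 2.39 = 2036.211627
  |0.05|^3 * 1.28 = 1.250000e-04 * 1.28 = 1.600000e-04
Step 3: Sum = 2544.833991
Step 4: ||f-g||_3 = (2544.833991)^(1/3) = 13.65274


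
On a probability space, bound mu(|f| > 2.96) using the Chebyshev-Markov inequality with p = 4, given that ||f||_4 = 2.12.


Chebyshev/Markov inequality: mu(|f| > eps) <= (||f||_p / eps)^p
Step 1: ||f||_4 / eps = 2.12 / 2.96 = 0.716216
Step 2: Raise to power p = 4:
  (0.716216)^4 = 0.263134
Step 3: Therefore mu(|f| > 2.96) <= 0.263134


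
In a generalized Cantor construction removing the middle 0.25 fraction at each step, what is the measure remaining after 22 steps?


Step 1: At each step, fraction remaining = 1 - 0.25 = 0.75
Step 2: After 22 steps, measure = (0.75)^22
Result = 0.001784


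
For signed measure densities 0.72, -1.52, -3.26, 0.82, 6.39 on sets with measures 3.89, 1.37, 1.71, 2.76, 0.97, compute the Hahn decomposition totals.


Step 1: Compute signed measure on each set:
  Set 1: 0.72 * 3.89 = 2.8008
  Set 2: -1.52 * 1.37 = -2.0824
  Set 3: -3.26 * 1.71 = -5.5746
  Set 4: 0.82 * 2.76 = 2.2632
  Set 5: 6.39 * 0.97 = 6.1983
Step 2: Total signed measure = (2.8008) + (-2.0824) + (-5.5746) + (2.2632) + (6.1983)
     = 3.6053
Step 3: Positive part mu+(X) = sum of positive contributions = 11.2623
Step 4: Negative part mu-(X) = |sum of negative contributions| = 7.657


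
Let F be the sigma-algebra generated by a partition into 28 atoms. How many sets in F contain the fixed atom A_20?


Each element of F is a union of some subset S of the 28 atoms.
The element contains A_20 iff A_20 is in S.
So we count subsets S of {A_1,...,A_28} with A_20 in S: choose freely among the other 27 atoms.
Count = 2^(28-1) = 2^27 = 134217728.


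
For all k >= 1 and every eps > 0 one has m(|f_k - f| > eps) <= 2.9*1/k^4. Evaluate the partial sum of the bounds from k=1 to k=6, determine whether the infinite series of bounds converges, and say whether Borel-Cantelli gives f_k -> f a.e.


Step 1: List the terms 2.9*1/k^4 for k = 1 to 6:
  k=1: 2.9
  k=2: 0.18125
  k=3: 0.035802
  k=4: 0.011328
  k=5: 0.00464
  k=6: 0.002238
Step 2: Partial sum = 2.9 + 0.18125 + 0.035802 + 0.011328 + 0.00464 + 0.002238
     = 3.135258
Step 3: The full series sum_(k>=1) 2.9*1/k^4 converges (p-series with p = 4 > 1; a constant multiple of a convergent series converges).
Step 4: Fix eps > 0. Since sum_k m(|f_k - f| > eps) < infinity, the Borel-Cantelli lemma gives
        m(limsup_k {|f_k - f| > eps}) = 0, i.e. for a.e. x, |f_k(x) - f(x)| <= eps for all large k.
        Applying this with eps = 1/j for j = 1, 2, ... and intersecting the countably many full-measure sets,
        for a.e. x we get limsup_k |f_k(x) - f(x)| <= 1/j for every j, hence f_k -> f almost everywhere.
Conclusion: series converges; Borel-Cantelli yields f_k -> f a.e.


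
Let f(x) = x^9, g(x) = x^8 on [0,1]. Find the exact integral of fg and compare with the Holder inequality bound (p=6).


Step 1: Exact integral of f*g = integral(x^17, 0, 1) = 1/18
     = 0.055556
Step 2: Holder bound with p=6, q=1.2:
  ||f||_p = (integral x^54 dx)^(1/6) = (1/55)^(1/6) = 0.51279
  ||g||_q = (integral x^9.6 dx)^(1/1.2) = (1/10.6)^(1/1.2) = 0.139823
Step 3: Holder bound = ||f||_p * ||g||_q = 0.51279 * 0.139823 = 0.0717
Verification: 0.055556 <= 0.0717 (Holder holds)


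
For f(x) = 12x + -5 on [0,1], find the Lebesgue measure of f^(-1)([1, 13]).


f^(-1)([1, 13]) = {x : 1 <= 12x + -5 <= 13}
Solving: (1 - -5)/12 <= x <= (13 - -5)/12
= [0.5, 1.5]
Intersecting with [0,1]: [0.5, 1]
Measure = 1 - 0.5 = 0.5


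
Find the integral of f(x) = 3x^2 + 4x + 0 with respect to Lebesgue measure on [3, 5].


The Lebesgue integral of a Riemann-integrable function agrees with the Riemann integral.
Antiderivative F(x) = (3/3)x^3 + (4/2)x^2 + 0x
F(5) = (3/3)*5^3 + (4/2)*5^2 + 0*5
     = (3/3)*125 + (4/2)*25 + 0*5
     = 125 + 50 + 0
     = 175
F(3) = 45
Integral = F(5) - F(3) = 175 - 45 = 130


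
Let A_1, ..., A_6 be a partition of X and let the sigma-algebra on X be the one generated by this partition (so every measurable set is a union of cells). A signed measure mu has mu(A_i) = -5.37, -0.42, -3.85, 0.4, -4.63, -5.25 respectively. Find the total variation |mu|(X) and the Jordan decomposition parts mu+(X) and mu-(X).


Step 1: Every measurable set is a union of atoms (the cells / points), so a Hahn decomposition is
  obtained by grouping atoms by sign: P = union of atoms with mu > 0, N = union of the remaining atoms.
  Atoms in P (indices): 4;  atoms in N (indices): 1, 2, 3, 5, 6
  Positive values: 0.4
  Negative values: -5.37, -0.42, -3.85, -4.63, -5.25
Step 2: mu+(X) = mu(P) = sum of positive atom values = 0.4
Step 3: mu-(X) = -mu(N) = sum of |negative atom values| = 19.52
Step 4: |mu|(X) = mu+(X) + mu-(X) = 0.4 + 19.52 = 19.92


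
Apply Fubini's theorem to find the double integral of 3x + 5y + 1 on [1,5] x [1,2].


By Fubini, integrate in x first, then y.
Step 1: Fix y, integrate over x in [1,5]:
  integral(3x + 5y + 1, x=1..5)
  = 3*(5^2 - 1^2)/2 + (5y + 1)*(5 - 1)
  = 36 + (5y + 1)*4
  = 36 + 20y + 4
  = 40 + 20y
Step 2: Integrate over y in [1,2]:
  integral(40 + 20y, y=1..2)
  = 40*1 + 20*(2^2 - 1^2)/2
  = 40 + 30
  = 70


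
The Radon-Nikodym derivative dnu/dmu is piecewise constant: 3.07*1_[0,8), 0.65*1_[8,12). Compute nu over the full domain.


Integrate each piece of the Radon-Nikodym derivative:
Step 1: integral_0^8 3.07 dx = 3.07*(8-0) = 3.07*8 = 24.56
Step 2: integral_8^12 0.65 dx = 0.65*(12-8) = 0.65*4 = 2.6
Total: 24.56 + 2.6 = 27.16


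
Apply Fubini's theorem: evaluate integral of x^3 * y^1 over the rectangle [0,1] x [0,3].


By Fubini's theorem, the double integral factors as a product of single integrals:
Step 1: integral_0^1 x^3 dx = [x^4/4] from 0 to 1
     = 1^4/4 = 0.25
Step 2: integral_0^3 y^1 dy = [y^2/2] from 0 to 3
     = 3^2/2 = 4.5
Step 3: Double integral = 0.25 * 4.5 = 1.125


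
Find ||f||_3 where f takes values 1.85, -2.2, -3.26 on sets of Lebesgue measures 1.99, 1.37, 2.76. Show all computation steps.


Step 1: Compute |f_i|^3 for each value:
  |1.85|^3 = 6.331625
  |-2.2|^3 = 10.648
  |-3.26|^3 = 34.645976
Step 2: Multiply by measures and sum:
  6.331625 * 1.99 = 12.599934
  10.648 * 1.37 = 14.58776
  34.645976 * 2.76 = 95.622894
Sum = 12.599934 + 14.58776 + 95.622894 = 122.810588
Step 3: Take the p-th root:
||f||_3 = (122.810588)^(1/3) = 4.970636


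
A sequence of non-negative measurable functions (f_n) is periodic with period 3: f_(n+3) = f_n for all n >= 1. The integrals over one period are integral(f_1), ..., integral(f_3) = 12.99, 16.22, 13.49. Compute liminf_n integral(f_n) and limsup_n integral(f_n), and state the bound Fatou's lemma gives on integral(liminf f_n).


The sequence (integral(f_n)) is periodic with period 3, repeating the values 12.99, 16.22, 13.49 indefinitely.
Step 1: For a periodic sequence, every tail (a_m, a_(m+1), ...) contains all 3 period values infinitely often.
Step 2: Hence inf of every tail = min of the period values = min(12.99, 16.22, 13.49) = 12.99.
        liminf_n integral(f_n) = sup over m of (inf of tail from m) = 12.99.
Step 3: Similarly sup of every tail = max of the period values = 16.22.
        limsup_n integral(f_n) = 16.22.
Step 4: Fatou's lemma: integral(liminf_n f_n) <= liminf_n integral(f_n) = 12.99.
        So the integral of the pointwise liminf is at most 12.99.


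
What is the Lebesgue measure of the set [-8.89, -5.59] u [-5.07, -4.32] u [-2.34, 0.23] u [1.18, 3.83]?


For pairwise disjoint intervals, m(union) = sum of lengths.
= (-5.59 - -8.89) + (-4.32 - -5.07) + (0.23 - -2.34) + (3.83 - 1.18)
= 3.3 + 0.75 + 2.57 + 2.65
= 9.27


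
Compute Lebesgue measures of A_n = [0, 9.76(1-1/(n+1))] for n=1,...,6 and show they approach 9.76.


By continuity of measure from below: if A_n increases to A, then m(A_n) -> m(A).
Here A = [0, 9.76], so m(A) = 9.76
Step 1: a_1 = 9.76*(1 - 1/2) = 4.88, m(A_1) = 4.88
Step 2: a_2 = 9.76*(1 - 1/3) = 6.5067, m(A_2) = 6.5067
Step 3: a_3 = 9.76*(1 - 1/4) = 7.32, m(A_3) = 7.32
Step 4: a_4 = 9.76*(1 - 1/5) = 7.808, m(A_4) = 7.808
Step 5: a_5 = 9.76*(1 - 1/6) = 8.1333, m(A_5) = 8.1333
Step 6: a_6 = 9.76*(1 - 1/7) = 8.3657, m(A_6) = 8.3657
Limit: m(A_n) -> m([0,9.76]) = 9.76


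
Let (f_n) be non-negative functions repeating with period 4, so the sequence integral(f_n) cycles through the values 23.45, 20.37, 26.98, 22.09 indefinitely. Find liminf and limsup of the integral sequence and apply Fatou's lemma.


The sequence (integral(f_n)) is periodic with period 4, repeating the values 23.45, 20.37, 26.98, 22.09 indefinitely.
Step 1: For a periodic sequence, every tail (a_m, a_(m+1), ...) contains all 4 period values infinitely often.
Step 2: Hence inf of every tail = min of the period values = min(23.45, 20.37, 26.98, 22.09) = 20.37.
        liminf_n integral(f_n) = sup over m of (inf of tail from m) = 20.37.
Step 3: Similarly sup of every tail = max of the period values = 26.98.
        limsup_n integral(f_n) = 26.98.
Step 4: Fatou's lemma: integral(liminf_n f_n) <= liminf_n integral(f_n) = 20.37.
        So the integral of the pointwise liminf is at most 20.37.


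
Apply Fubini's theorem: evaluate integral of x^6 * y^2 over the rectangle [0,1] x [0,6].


By Fubini's theorem, the double integral factors as a product of single integrals:
Step 1: integral_0^1 x^6 dx = [x^7/7] from 0 to 1
     = 1^7/7 = 0.142857
Step 2: integral_0^6 y^2 dy = [y^3/3] from 0 to 6
     = 6^3/3 = 72
Step 3: Double integral = 0.142857 * 72 = 10.285714


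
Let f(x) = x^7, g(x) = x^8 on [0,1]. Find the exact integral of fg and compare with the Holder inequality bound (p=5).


Step 1: Exact integral of f*g = integral(x^15, 0, 1) = 1/16
     = 0.0625
Step 2: Holder bound with p=5, q=1.25:
  ||f||_p = (integral x^35 dx)^(1/5) = (1/36)^(1/5) = 0.488359
  ||g||_q = (integral x^10 dx)^(1/1.25) = (1/11)^(1/1.25) = 0.146854
Step 3: Holder bound = ||f||_p * ||g||_q = 0.488359 * 0.146854 = 0.071718
Verification: 0.0625 <= 0.071718 (Holder holds)


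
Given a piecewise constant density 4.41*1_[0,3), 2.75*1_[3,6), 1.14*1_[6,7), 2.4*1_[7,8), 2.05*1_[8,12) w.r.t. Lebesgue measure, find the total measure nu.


Integrate each piece of the Radon-Nikodym derivative:
Step 1: integral_0^3 4.41 dx = 4.41*(3-0) = 4.41*3 = 13.23
Step 2: integral_3^6 2.75 dx = 2.75*(6-3) = 2.75*3 = 8.25
Step 3: integral_6^7 1.14 dx = 1.14*(7-6) = 1.14*1 = 1.14
Step 4: integral_7^8 2.4 dx = 2.4*(8-7) = 2.4*1 = 2.4
Step 5: integral_8^12 2.05 dx = 2.05*(12-8) = 2.05*4 = 8.2
Total: 13.23 + 8.25 + 1.14 + 2.4 + 8.2 = 33.22


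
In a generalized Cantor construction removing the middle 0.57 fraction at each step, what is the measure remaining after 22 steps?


Step 1: At each step, fraction remaining = 1 - 0.57 = 0.43
Step 2: After 22 steps, measure = (0.43)^22
Result = 8.635869e-09


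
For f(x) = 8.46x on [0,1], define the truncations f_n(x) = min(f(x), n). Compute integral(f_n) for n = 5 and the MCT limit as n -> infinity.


f(x) = 8.46x on [0,1]; f_n(x) = min(8.46x, n). At n = 5:
Step 1: f(x) reaches 5 at x = 5/8.46 = 0.591017
Step 2: integral(f_5) = integral(8.46x, 0, 0.591017) + integral(5, 0.591017, 1)
       = 8.46*0.591017^2/2 + 5*(1 - 0.591017)
       = 1.477541 + 2.044917
       = 3.522459
Step 3: As n -> infinity, f_n increases to f, so by MCT integral(f_n) -> integral(f) = 8.46/2 = 4.23.
Convergence: integral(f_5) = 3.522459 -> 4.23 as n -> infinity


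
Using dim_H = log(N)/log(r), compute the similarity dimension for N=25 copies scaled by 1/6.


For a self-similar set with N copies scaled by 1/r:
dim_H = log(N)/log(r) = log(25)/log(6)
= 3.218876/1.791759
= 1.796489


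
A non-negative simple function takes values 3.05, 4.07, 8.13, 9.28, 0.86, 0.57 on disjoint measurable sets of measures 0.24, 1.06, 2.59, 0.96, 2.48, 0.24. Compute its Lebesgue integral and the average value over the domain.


Step 1: Integral = sum(value_i * measure_i)
= 3.05*0.24 + 4.07*1.06 + 8.13*2.59 + 9.28*0.96 + 0.86*2.48 + 0.57*0.24
= 0.732 + 4.3142 + 21.0567 + 8.9088 + 2.1328 + 0.1368
= 37.2813
Step 2: Total measure of domain = 0.24 + 1.06 + 2.59 + 0.96 + 2.48 + 0.24 = 7.57
Step 3: Average value = 37.2813 / 7.57 = 4.924875


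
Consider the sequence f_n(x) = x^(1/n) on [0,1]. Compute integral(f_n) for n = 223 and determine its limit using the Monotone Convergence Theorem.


At n = 223: f_223(x) = x^(1/223).
Step 1: integral(x^(1/223), 0, 1) = [x^(1/223+1) / (1/223+1)] from 0 to 1
     = 1 / (1/223 + 1) = 1 / ((223+1)/223) = 223/(223+1)
     = 223/224 = 0.995536
Step 2: As n -> infinity, f_n(x) = x^(1/n) -> 1 for x in (0,1], and f_n is increasing in n.
By MCT, lim_n integral(f_n) = integral(lim_n f_n) = integral(1, 0, 1) = 1.
Step 3: Verify convergence: 223/224 = 0.995536 -> 1


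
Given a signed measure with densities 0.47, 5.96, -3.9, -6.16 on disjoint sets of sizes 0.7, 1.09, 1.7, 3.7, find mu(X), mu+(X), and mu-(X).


Step 1: Compute signed measure on each set:
  Set 1: 0.47 * 0.7 = 0.329
  Set 2: 5.96 * 1.09 = 6.4964
  Set 3: -3.9 * 1.7 = -6.63
  Set 4: -6.16 * 3.7 = -22.792
Step 2: Total signed measure = (0.329) + (6.4964) + (-6.63) + (-22.792)
     = -22.5966
Step 3: Positive part mu+(X) = sum of positive contributions = 6.8254
Step 4: Negative part mu-(X) = |sum of negative contributions| = 29.422


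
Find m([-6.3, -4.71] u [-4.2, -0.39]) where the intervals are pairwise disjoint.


For pairwise disjoint intervals, m(union) = sum of lengths.
= (-4.71 - -6.3) + (-0.39 - -4.2)
= 1.59 + 3.81
= 5.4


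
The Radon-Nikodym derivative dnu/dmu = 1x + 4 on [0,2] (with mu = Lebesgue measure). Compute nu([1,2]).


nu(A) = integral_A (dnu/dmu) dmu = integral_1^2 (1x + 4) dx
Step 1: Antiderivative F(x) = (1/2)x^2 + 4x
Step 2: F(2) = (1/2)*2^2 + 4*2 = 2 + 8 = 10
Step 3: F(1) = (1/2)*1^2 + 4*1 = 0.5 + 4 = 4.5
Step 4: nu([1,2]) = F(2) - F(1) = 10 - 4.5 = 5.5


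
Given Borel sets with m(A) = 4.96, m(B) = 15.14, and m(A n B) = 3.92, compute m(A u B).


By inclusion-exclusion: m(A u B) = m(A) + m(B) - m(A n B)
= 4.96 + 15.14 - 3.92
= 16.18


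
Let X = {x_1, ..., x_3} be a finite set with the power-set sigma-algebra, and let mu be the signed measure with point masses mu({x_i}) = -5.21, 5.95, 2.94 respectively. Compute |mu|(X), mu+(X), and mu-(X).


Step 1: Every measurable set is a union of atoms (the cells / points), so a Hahn decomposition is
  obtained by grouping atoms by sign: P = union of atoms with mu > 0, N = union of the remaining atoms.
  Atoms in P (indices): 2, 3;  atoms in N (indices): 1
  Positive values: 5.95, 2.94
  Negative values: -5.21
Step 2: mu+(X) = mu(P) = sum of positive atom values = 8.89
Step 3: mu-(X) = -mu(N) = sum of |negative atom values| = 5.21
Step 4: |mu|(X) = mu+(X) + mu-(X) = 8.89 + 5.21 = 14.1


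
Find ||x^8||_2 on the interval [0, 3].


Step 1: ||f||_2 = (integral_0^3 |x^8|^2 dx)^(1/2)
     = (integral_0^3 x^16 dx)^(1/2)
Step 2: integral_0^3 x^16 dx = [x^17/(17)] from 0 to 3 = 3^17/17
     = 129140163/17 = 7.596480e+06
Step 3: ||f||_2 = (7.596480e+06)^(1/2) = 2756.171289


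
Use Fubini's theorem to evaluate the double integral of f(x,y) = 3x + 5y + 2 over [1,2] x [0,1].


By Fubini, integrate in x first, then y.
Step 1: Fix y, integrate over x in [1,2]:
  integral(3x + 5y + 2, x=1..2)
  = 3*(2^2 - 1^2)/2 + (5y + 2)*(2 - 1)
  = 4.5 + (5y + 2)*1
  = 4.5 + 5y + 2
  = 6.5 + 5y
Step 2: Integrate over y in [0,1]:
  integral(6.5 + 5y, y=0..1)
  = 6.5*1 + 5*(1^2 - 0^2)/2
  = 6.5 + 2.5
  = 9


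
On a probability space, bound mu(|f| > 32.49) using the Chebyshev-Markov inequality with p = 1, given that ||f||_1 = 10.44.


Chebyshev/Markov inequality: mu(|f| > eps) <= (||f||_p / eps)^p
Step 1: ||f||_1 / eps = 10.44 / 32.49 = 0.32133
Step 2: Raise to power p = 1:
  (0.32133)^1 = 0.32133
Step 3: Therefore mu(|f| > 32.49) <= 0.32133


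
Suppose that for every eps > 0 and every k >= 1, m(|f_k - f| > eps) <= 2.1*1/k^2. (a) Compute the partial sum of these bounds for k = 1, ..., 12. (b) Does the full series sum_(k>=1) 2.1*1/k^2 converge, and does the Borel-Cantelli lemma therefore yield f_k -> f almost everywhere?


Step 1: List the terms 2.1*1/k^2 for k = 1 to 12:
  k=1: 2.1
  k=2: 0.525
  k=3: 0.233333
  k=4: 0.13125
  k=5: 0.084
  k=6: 0.058333
  k=7: 0.042857
  k=8: 0.032813
  k=9: 0.025926
  k=10: 0.021
  k=11: 0.017355
  k=12: 0.014583
Step 2: Partial sum = 2.1 + 0.525 + 0.233333 + 0.13125 + 0.084 + 0.058333 + 0.042857 + 0.032813 + 0.025926 + 0.021 + 0.017355 + 0.014583
     = 3.286451
Step 3: The full series sum_(k>=1) 2.1*1/k^2 converges (p-series with p = 2 > 1; a constant multiple of a convergent series converges).
Step 4: Fix eps > 0. Since sum_k m(|f_k - f| > eps) < infinity, the Borel-Cantelli lemma gives
        m(limsup_k {|f_k - f| > eps}) = 0, i.e. for a.e. x, |f_k(x) - f(x)| <= eps for all large k.
        Applying this with eps = 1/j for j = 1, 2, ... and intersecting the countably many full-measure sets,
        for a.e. x we get limsup_k |f_k(x) - f(x)| <= 1/j for every j, hence f_k -> f almost everywhere.
Conclusion: series converges; Borel-Cantelli yields f_k -> f a.e.
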